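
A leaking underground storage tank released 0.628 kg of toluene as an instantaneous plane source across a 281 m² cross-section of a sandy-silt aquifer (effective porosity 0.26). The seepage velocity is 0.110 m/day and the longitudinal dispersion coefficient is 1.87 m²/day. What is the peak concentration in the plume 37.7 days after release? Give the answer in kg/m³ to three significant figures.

The peak of an instantaneous 1D plume sits at x = vt; there the Gaussian factor is 1 and C_max = M/(n_e·A·√(4πDt)), where n_e·A is the pore area the mass is dissolved in.
√(4πDt) = √(4π × 1.87 × 37.7) = 29.76 m, so C_max = 0.628/(0.26 × 281 × 29.76) = 0.000289 kg/m³.

0.000289 kg/m³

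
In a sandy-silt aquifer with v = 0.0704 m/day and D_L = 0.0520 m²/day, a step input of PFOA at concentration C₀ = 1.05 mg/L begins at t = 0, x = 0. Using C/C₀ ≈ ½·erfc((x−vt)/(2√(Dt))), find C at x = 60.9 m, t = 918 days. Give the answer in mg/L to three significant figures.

0.681 mg/L

For a continuous step input, C/C₀ ≈ ½·erfc((x−vt)/(2√(Dt))).
vt = 0.0704 × 918 = 64.6272 m and 2√(Dt) = 2√(0.0520 × 918) = 13.82 m.
Argument (x−vt)/(2√(Dt)) = (60.9 − 64.6272)/13.82 = -0.2697; ½·erfc(-0.2697) = 0.6486.
C = 1.05 × 0.6486 = 0.681 mg/L.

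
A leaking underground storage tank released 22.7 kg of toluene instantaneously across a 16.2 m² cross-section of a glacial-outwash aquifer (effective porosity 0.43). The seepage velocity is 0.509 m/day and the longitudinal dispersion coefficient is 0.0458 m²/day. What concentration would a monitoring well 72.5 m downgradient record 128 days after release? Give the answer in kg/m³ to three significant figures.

0.0380 kg/m³

For an instantaneous plane source, C(x,t) = M/(n_e·A·√(4πDt)) · exp(−(x−vt)²/(4Dt)), with n_e·A the pore (flow) area.
Plume center vt = 0.509 × 128 = 65.152 m, so the well at 72.5 m is 7.348 m downgradient of the peak.
√(4πDt) = 8.583 m, giving peak height M/(n_e·A·√(4πDt)) = 22.7/(0.43 × 16.2 × 8.583) = 0.3797 kg/m³.
(x−vt)²/(4Dt) = (7.348)²/(4 × 0.0458 × 128) = 2.303; exp(−2.303) = 0.09996.
C = 0.3797 × 0.09996 = 0.0380 kg/m³.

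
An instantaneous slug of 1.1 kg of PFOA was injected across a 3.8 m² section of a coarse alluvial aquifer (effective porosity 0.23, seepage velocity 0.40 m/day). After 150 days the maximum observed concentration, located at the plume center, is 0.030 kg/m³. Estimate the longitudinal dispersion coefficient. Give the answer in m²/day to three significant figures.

0.934 m²/day

At the plume center C_max = M/(n_e·A·√(4πDt)), so D = M²/(4πt·(n_e·A·C_max)²).
n_e·A·C_max = 0.23 × 3.8 × 0.030 = 0.02622 kg/m.
D = 1.1²/(4π × 150 × 0.02622²) = 0.934 m²/day.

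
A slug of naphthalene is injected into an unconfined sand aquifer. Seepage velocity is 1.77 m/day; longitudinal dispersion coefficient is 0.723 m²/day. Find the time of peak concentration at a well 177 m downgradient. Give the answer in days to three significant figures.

For the 1D instantaneous-source solution, setting ∂C/∂t = 0 at fixed x gives v²t² + 2Dt − x² = 0, so t = (√(D² + v²x²) − D)/v².
√(D² + v²x²) = √(0.723² + 1.77² × 177²) = 313.3; v² = 3.1329.
t = (313.3 − 0.723)/3.1329 = 99.8 days (vs. the pure-advection estimate x/v = 100 d).

99.8 days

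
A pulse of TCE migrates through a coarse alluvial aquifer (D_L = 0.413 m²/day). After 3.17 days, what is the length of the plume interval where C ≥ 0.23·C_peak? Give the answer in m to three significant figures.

The plume is Gaussian with σ = √(2Dt) = √(2 × 0.413 × 3.17) = 1.618 m.
C/C_peak = exp(−Δx²/(2σ²)) = 0.23 ⇒ Δx = σ·√(−2 ln 0.23) = 1.618 × 1.714 = 2.773 m.
Width = 2Δx = 5.55 m.

5.55 m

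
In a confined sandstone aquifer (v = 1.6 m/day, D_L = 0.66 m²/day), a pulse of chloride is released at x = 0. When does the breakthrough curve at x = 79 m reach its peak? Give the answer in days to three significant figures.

49.1 days

For the 1D instantaneous-source solution, setting ∂C/∂t = 0 at fixed x gives v²t² + 2Dt − x² = 0, so t = (√(D² + v²x²) − D)/v².
√(D² + v²x²) = √(0.66² + 1.6² × 79²) = 126.4; v² = 2.56.
t = (126.4 − 0.66)/2.56 = 49.1 days (vs. the pure-advection estimate x/v = 49.4 d).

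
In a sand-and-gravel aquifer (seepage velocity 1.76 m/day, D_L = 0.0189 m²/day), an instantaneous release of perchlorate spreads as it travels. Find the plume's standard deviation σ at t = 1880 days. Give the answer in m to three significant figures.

8.43 m

Dispersive spreading gives a Gaussian with σ² = 2Dt; advection only shifts the center.
σ = √(2 × 0.0189 × 1880) = 8.43 m.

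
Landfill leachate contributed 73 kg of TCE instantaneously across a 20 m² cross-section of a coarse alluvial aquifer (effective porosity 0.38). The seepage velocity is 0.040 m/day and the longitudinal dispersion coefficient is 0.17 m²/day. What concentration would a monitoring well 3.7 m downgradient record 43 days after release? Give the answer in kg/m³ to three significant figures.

For an instantaneous plane source, C(x,t) = M/(n_e·A·√(4πDt)) · exp(−(x−vt)²/(4Dt)), with n_e·A the pore (flow) area.
Plume center vt = 0.040 × 43 = 1.72 m, so the well at 3.7 m is 1.98 m downgradient of the peak.
√(4πDt) = 9.584 m, giving peak height M/(n_e·A·√(4πDt)) = 73/(0.38 × 20 × 9.584) = 1.002 kg/m³.
(x−vt)²/(4Dt) = (1.98)²/(4 × 0.17 × 43) = 0.1341; exp(−0.1341) = 0.8745.
C = 1.002 × 0.8745 = 0.876 kg/m³.

0.876 kg/m³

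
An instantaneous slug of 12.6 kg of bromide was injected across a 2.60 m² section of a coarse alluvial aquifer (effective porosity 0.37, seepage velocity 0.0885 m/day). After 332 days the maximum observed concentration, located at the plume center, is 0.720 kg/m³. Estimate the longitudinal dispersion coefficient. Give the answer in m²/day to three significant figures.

At the plume center C_max = M/(n_e·A·√(4πDt)), so D = M²/(4πt·(n_e·A·C_max)²).
n_e·A·C_max = 0.37 × 2.60 × 0.720 = 0.6926 kg/m.
D = 12.6²/(4π × 332 × 0.6926²) = 0.0793 m²/day.

0.0793 m²/day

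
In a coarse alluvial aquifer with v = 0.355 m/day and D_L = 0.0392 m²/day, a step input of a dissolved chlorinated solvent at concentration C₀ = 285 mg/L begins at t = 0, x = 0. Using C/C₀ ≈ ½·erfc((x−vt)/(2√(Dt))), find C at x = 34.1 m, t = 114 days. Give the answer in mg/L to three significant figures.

For a continuous step input, C/C₀ ≈ ½·erfc((x−vt)/(2√(Dt))).
vt = 0.355 × 114 = 40.47 m and 2√(Dt) = 2√(0.0392 × 114) = 4.228 m.
Argument (x−vt)/(2√(Dt)) = (34.1 − 40.47)/4.228 = -1.507; ½·erfc(-1.507) = 0.9835.
C = 285 × 0.9835 = 280 mg/L.

280 mg/L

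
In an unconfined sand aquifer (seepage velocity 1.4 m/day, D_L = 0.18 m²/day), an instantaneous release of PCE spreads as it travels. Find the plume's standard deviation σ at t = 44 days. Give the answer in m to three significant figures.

3.98 m

Dispersive spreading gives a Gaussian with σ² = 2Dt; advection only shifts the center.
σ = √(2 × 0.18 × 44) = 3.98 m.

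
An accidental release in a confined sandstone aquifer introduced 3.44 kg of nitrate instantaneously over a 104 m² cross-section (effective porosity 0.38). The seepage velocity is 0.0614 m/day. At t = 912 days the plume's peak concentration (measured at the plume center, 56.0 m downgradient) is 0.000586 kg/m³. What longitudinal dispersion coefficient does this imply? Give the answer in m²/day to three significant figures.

1.93 m²/day

At the plume center C_max = M/(n_e·A·√(4πDt)), so D = M²/(4πt·(n_e·A·C_max)²).
n_e·A·C_max = 0.38 × 104 × 0.000586 = 0.02316 kg/m.
D = 3.44²/(4π × 912 × 0.02316²) = 1.93 m²/day.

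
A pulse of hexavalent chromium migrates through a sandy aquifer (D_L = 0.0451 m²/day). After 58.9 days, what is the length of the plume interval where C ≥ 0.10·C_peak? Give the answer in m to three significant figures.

The plume is Gaussian with σ = √(2Dt) = √(2 × 0.0451 × 58.9) = 2.305 m.
C/C_peak = exp(−Δx²/(2σ²)) = 0.10 ⇒ Δx = σ·√(−2 ln 0.10) = 2.305 × 2.146 = 4.947 m.
Width = 2Δx = 9.89 m.

9.89 m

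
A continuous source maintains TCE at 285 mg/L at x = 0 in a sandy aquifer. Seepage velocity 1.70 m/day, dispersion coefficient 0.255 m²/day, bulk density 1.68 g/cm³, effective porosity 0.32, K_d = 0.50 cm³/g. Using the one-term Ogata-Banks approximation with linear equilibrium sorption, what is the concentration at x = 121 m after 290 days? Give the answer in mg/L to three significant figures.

282 mg/L

Retardation factor R = 1 + ρ_b·K_d/n = 1 + 1.68 × 0.50/0.32 = 3.625.
Sorption retards both mechanisms: v_R = v/R = 0.4690 m/day, D_R = D/R = 0.07034 m²/day.
v_R·t = 0.4690 × 290 = 136.01 m; 2√(D_R t) = 9.033 m; argument = (121 − 136.01)/9.033 = -1.662.
C = C₀ × ½·erfc(-1.662) = 285 × 0.9906 = 282 mg/L.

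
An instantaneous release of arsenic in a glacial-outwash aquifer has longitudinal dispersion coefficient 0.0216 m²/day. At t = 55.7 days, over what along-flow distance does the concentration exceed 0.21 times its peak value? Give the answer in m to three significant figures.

5.48 m

The plume is Gaussian with σ = √(2Dt) = √(2 × 0.0216 × 55.7) = 1.551 m.
C/C_peak = exp(−Δx²/(2σ²)) = 0.21 ⇒ Δx = σ·√(−2 ln 0.21) = 1.551 × 1.767 = 2.741 m.
Width = 2Δx = 5.48 m.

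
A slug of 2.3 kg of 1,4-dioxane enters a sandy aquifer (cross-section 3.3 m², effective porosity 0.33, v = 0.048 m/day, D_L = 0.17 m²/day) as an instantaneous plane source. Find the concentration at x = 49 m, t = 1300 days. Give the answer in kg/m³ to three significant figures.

For an instantaneous plane source, C(x,t) = M/(n_e·A·√(4πDt)) · exp(−(x−vt)²/(4Dt)), with n_e·A the pore (flow) area.
Plume center vt = 0.048 × 1300 = 62.4 m, so the well at 49 m is 13.4 m upgradient of the peak.
√(4πDt) = 52.70 m, giving peak height M/(n_e·A·√(4πDt)) = 2.3/(0.33 × 3.3 × 52.70) = 0.04008 kg/m³.
(x−vt)²/(4Dt) = (-13.4)²/(4 × 0.17 × 1300) = 0.2031; exp(−0.2031) = 0.8162.
C = 0.04008 × 0.8162 = 0.0327 kg/m³.

0.0327 kg/m³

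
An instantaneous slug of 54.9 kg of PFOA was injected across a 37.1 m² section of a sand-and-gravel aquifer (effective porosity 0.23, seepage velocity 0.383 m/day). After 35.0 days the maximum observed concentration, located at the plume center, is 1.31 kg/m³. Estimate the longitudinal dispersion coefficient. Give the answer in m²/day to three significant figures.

At the plume center C_max = M/(n_e·A·√(4πDt)), so D = M²/(4πt·(n_e·A·C_max)²).
n_e·A·C_max = 0.23 × 37.1 × 1.31 = 11.18 kg/m.
D = 54.9²/(4π × 35.0 × 11.18²) = 0.0548 m²/day.

0.0548 m²/day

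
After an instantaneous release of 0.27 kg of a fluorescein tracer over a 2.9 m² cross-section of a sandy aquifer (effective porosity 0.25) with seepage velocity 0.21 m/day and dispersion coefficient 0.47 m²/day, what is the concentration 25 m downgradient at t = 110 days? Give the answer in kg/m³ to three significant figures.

0.0144 kg/m³

For an instantaneous plane source, C(x,t) = M/(n_e·A·√(4πDt)) · exp(−(x−vt)²/(4Dt)), with n_e·A the pore (flow) area.
Plume center vt = 0.21 × 110 = 23.1 m, so the well at 25 m is 1.9 m downgradient of the peak.
√(4πDt) = 25.49 m, giving peak height M/(n_e·A·√(4πDt)) = 0.27/(0.25 × 2.9 × 25.49) = 0.01461 kg/m³.
(x−vt)²/(4Dt) = (1.9)²/(4 × 0.47 × 110) = 0.01746; exp(−0.01746) = 0.9827.
C = 0.01461 × 0.9827 = 0.0144 kg/m³.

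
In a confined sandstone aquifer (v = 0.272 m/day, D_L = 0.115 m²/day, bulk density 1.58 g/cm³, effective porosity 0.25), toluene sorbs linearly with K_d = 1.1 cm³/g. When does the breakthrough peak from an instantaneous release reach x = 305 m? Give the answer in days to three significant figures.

Retardation factor R = 1 + ρ_b·K_d/n = 1 + 1.58 × 1.1/0.25 = 7.952.
Sorption retards both mechanisms: v_R = v/R = 0.03421 m/day, D_R = D/R = 0.01446 m²/day.
Peak time from v_R²t² + 2D_R t − x² = 0: t = (√(D_R² + v_R²x²) − D_R)/v_R².
√(D_R² + v_R²x²) = √(0.01446² + 0.03421² × 305²) = 10.43; v_R² = 0.001170.
t = (10.43 − 0.01446)/0.001170 = 8900 days.

8900 days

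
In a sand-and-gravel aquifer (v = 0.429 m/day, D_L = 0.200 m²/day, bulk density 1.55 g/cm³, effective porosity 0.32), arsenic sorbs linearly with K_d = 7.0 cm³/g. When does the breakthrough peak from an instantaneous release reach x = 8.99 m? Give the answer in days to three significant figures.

695 days

Retardation factor R = 1 + ρ_b·K_d/n = 1 + 1.55 × 7.0/0.32 = 34.91.
Sorption retards both mechanisms: v_R = v/R = 0.01229 m/day, D_R = D/R = 0.005729 m²/day.
Peak time from v_R²t² + 2D_R t − x² = 0: t = (√(D_R² + v_R²x²) − D_R)/v_R².
√(D_R² + v_R²x²) = √(0.005729² + 0.01229² × 8.99²) = 0.1106; v_R² = 0.0001510.
t = (0.1106 − 0.005729)/0.0001510 = 695 days.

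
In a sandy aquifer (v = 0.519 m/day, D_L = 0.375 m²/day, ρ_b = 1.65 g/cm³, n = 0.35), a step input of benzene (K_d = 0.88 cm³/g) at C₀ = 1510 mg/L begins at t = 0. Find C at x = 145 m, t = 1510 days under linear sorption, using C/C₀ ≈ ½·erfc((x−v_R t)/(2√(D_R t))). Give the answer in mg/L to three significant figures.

1040 mg/L

Retardation factor R = 1 + ρ_b·K_d/n = 1 + 1.65 × 0.88/0.35 = 5.149.
Sorption retards both mechanisms: v_R = v/R = 0.1008 m/day, D_R = D/R = 0.07283 m²/day.
v_R·t = 0.1008 × 1510 = 152.208 m; 2√(D_R t) = 20.97 m; argument = (145 − 152.208)/20.97 = -0.3437.
C = C₀ × ½·erfc(-0.3437) = 1510 × 0.6865 = 1040 mg/L.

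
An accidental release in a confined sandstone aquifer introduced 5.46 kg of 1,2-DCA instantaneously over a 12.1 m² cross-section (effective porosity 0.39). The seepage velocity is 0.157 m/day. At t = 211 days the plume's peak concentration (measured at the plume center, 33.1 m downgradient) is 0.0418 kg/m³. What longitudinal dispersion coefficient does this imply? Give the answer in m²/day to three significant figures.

0.289 m²/day

At the plume center C_max = M/(n_e·A·√(4πDt)), so D = M²/(4πt·(n_e·A·C_max)²).
n_e·A·C_max = 0.39 × 12.1 × 0.0418 = 0.1973 kg/m.
D = 5.46²/(4π × 211 × 0.1973²) = 0.289 m²/day.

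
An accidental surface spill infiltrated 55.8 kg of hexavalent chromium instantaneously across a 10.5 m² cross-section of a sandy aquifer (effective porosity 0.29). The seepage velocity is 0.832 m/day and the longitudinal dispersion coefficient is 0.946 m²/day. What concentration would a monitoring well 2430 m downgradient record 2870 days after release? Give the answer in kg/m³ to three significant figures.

For an instantaneous plane source, C(x,t) = M/(n_e·A·√(4πDt)) · exp(−(x−vt)²/(4Dt)), with n_e·A the pore (flow) area.
Plume center vt = 0.832 × 2870 = 2387.84 m, so the well at 2430 m is 42.16 m downgradient of the peak.
√(4πDt) = 184.7 m, giving peak height M/(n_e·A·√(4πDt)) = 55.8/(0.29 × 10.5 × 184.7) = 0.09922 kg/m³.
(x−vt)²/(4Dt) = (42.16)²/(4 × 0.946 × 2870) = 0.1637; exp(−0.1637) = 0.8490.
C = 0.09922 × 0.8490 = 0.0842 kg/m³.

0.0842 kg/m³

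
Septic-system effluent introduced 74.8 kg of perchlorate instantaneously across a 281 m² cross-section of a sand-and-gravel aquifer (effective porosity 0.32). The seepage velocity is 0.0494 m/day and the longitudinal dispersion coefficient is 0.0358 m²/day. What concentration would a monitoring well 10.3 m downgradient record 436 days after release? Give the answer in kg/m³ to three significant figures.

For an instantaneous plane source, C(x,t) = M/(n_e·A·√(4πDt)) · exp(−(x−vt)²/(4Dt)), with n_e·A the pore (flow) area.
Plume center vt = 0.0494 × 436 = 21.5384 m, so the well at 10.3 m is 11.2384 m upgradient of the peak.
√(4πDt) = 14.01 m, giving peak height M/(n_e·A·√(4πDt)) = 74.8/(0.32 × 281 × 14.01) = 0.05938 kg/m³.
(x−vt)²/(4Dt) = (-11.2384)²/(4 × 0.0358 × 436) = 2.023; exp(−2.023) = 0.1323.
C = 0.05938 × 0.1323 = 0.00786 kg/m³.

0.00786 kg/m³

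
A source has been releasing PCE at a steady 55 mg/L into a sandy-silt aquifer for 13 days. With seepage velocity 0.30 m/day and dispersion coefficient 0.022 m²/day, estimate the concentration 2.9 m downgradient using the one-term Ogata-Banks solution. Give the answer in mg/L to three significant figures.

For a continuous step input, C/C₀ ≈ ½·erfc((x−vt)/(2√(Dt))).
vt = 0.30 × 13 = 3.9 m and 2√(Dt) = 2√(0.022 × 13) = 1.070 m.
Argument (x−vt)/(2√(Dt)) = (2.9 − 3.9)/1.070 = -0.9346; ½·erfc(-0.9346) = 0.9069.
C = 55 × 0.9069 = 49.9 mg/L.

49.9 mg/L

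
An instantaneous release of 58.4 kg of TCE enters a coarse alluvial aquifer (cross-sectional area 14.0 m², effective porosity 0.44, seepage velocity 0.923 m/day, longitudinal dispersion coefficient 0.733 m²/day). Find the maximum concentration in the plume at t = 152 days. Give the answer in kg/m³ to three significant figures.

The peak of an instantaneous 1D plume sits at x = vt; there the Gaussian factor is 1 and C_max = M/(n_e·A·√(4πDt)), where n_e·A is the pore area the mass is dissolved in.
√(4πDt) = √(4π × 0.733 × 152) = 37.42 m, so C_max = 58.4/(0.44 × 14.0 × 37.42) = 0.253 kg/m³.

0.253 kg/m³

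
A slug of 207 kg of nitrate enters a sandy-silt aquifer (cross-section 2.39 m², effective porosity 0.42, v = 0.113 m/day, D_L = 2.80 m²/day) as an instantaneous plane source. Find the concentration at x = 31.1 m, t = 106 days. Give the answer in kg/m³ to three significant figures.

For an instantaneous plane source, C(x,t) = M/(n_e·A·√(4πDt)) · exp(−(x−vt)²/(4Dt)), with n_e·A the pore (flow) area.
Plume center vt = 0.113 × 106 = 11.978 m, so the well at 31.1 m is 19.122 m downgradient of the peak.
√(4πDt) = 61.07 m, giving peak height M/(n_e·A·√(4πDt)) = 207/(0.42 × 2.39 × 61.07) = 3.377 kg/m³.
(x−vt)²/(4Dt) = (19.122)²/(4 × 2.80 × 106) = 0.3080; exp(−0.3080) = 0.7349.
C = 3.377 × 0.7349 = 2.48 kg/m³.

2.48 kg/m³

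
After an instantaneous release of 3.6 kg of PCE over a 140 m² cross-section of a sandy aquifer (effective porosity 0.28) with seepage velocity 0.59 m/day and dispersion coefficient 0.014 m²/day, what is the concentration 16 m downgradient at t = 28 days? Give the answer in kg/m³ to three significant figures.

0.0348 kg/m³

For an instantaneous plane source, C(x,t) = M/(n_e·A·√(4πDt)) · exp(−(x−vt)²/(4Dt)), with n_e·A the pore (flow) area.
Plume center vt = 0.59 × 28 = 16.52 m, so the well at 16 m is 0.52 m upgradient of the peak.
√(4πDt) = 2.219 m, giving peak height M/(n_e·A·√(4πDt)) = 3.6/(0.28 × 140 × 2.219) = 0.04139 kg/m³.
(x−vt)²/(4Dt) = (-0.52)²/(4 × 0.014 × 28) = 0.1724; exp(−0.1724) = 0.8416.
C = 0.04139 × 0.8416 = 0.0348 kg/m³.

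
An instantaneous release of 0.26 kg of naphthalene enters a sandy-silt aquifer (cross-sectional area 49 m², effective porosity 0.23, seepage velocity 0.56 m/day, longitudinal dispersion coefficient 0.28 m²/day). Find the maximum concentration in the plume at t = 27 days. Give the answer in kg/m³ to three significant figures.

The peak of an instantaneous 1D plume sits at x = vt; there the Gaussian factor is 1 and C_max = M/(n_e·A·√(4πDt)), where n_e·A is the pore area the mass is dissolved in.
√(4πDt) = √(4π × 0.28 × 27) = 9.747 m, so C_max = 0.26/(0.23 × 49 × 9.747) = 0.00237 kg/m³.

0.00237 kg/m³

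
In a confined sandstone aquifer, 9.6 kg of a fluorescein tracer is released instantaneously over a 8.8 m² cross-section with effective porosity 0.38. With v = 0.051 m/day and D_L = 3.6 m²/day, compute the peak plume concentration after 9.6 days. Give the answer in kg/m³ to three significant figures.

The peak of an instantaneous 1D plume sits at x = vt; there the Gaussian factor is 1 and C_max = M/(n_e·A·√(4πDt)), where n_e·A is the pore area the mass is dissolved in.
√(4πDt) = √(4π × 3.6 × 9.6) = 20.84 m, so C_max = 9.6/(0.38 × 8.8 × 20.84) = 0.138 kg/m³.

0.138 kg/m³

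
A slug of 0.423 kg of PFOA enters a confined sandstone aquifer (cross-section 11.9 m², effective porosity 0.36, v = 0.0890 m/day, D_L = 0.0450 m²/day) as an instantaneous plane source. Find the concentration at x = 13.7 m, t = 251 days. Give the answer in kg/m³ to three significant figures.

0.00159 kg/m³

For an instantaneous plane source, C(x,t) = M/(n_e·A·√(4πDt)) · exp(−(x−vt)²/(4Dt)), with n_e·A the pore (flow) area.
Plume center vt = 0.0890 × 251 = 22.339 m, so the well at 13.7 m is 8.639 m upgradient of the peak.
√(4πDt) = 11.91 m, giving peak height M/(n_e·A·√(4πDt)) = 0.423/(0.36 × 11.9 × 11.91) = 0.008290 kg/m³.
(x−vt)²/(4Dt) = (-8.639)²/(4 × 0.0450 × 251) = 1.652; exp(−1.652) = 0.1917.
C = 0.008290 × 0.1917 = 0.00159 kg/m³.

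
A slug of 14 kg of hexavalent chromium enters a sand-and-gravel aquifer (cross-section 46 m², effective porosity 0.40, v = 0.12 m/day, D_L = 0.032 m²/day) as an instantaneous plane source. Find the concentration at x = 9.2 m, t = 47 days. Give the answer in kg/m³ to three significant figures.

0.0213 kg/m³

For an instantaneous plane source, C(x,t) = M/(n_e·A·√(4πDt)) · exp(−(x−vt)²/(4Dt)), with n_e·A the pore (flow) area.
Plume center vt = 0.12 × 47 = 5.64 m, so the well at 9.2 m is 3.56 m downgradient of the peak.
√(4πDt) = 4.347 m, giving peak height M/(n_e·A·√(4πDt)) = 14/(0.40 × 46 × 4.347) = 0.1750 kg/m³.
(x−vt)²/(4Dt) = (3.56)²/(4 × 0.032 × 47) = 2.107; exp(−2.107) = 0.1216.
C = 0.1750 × 0.1216 = 0.0213 kg/m³.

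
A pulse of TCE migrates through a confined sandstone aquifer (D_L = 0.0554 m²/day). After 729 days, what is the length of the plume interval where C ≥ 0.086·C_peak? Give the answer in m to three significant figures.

39.8 m

The plume is Gaussian with σ = √(2Dt) = √(2 × 0.0554 × 729) = 8.987 m.
C/C_peak = exp(−Δx²/(2σ²)) = 0.086 ⇒ Δx = σ·√(−2 ln 0.086) = 8.987 × 2.215 = 19.91 m.
Width = 2Δx = 39.8 m.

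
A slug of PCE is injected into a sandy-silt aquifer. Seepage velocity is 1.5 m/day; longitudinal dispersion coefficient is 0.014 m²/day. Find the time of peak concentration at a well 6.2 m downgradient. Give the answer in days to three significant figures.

For the 1D instantaneous-source solution, setting ∂C/∂t = 0 at fixed x gives v²t² + 2Dt − x² = 0, so t = (√(D² + v²x²) − D)/v².
√(D² + v²x²) = √(0.014² + 1.5² × 6.2²) = 9.300; v² = 2.25.
t = (9.300 − 0.014)/2.25 = 4.13 days (vs. the pure-advection estimate x/v = 4.13 d).

4.13 days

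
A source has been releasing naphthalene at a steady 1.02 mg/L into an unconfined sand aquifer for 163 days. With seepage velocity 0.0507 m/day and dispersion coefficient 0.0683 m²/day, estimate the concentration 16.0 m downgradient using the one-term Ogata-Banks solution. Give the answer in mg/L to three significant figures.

For a continuous step input, C/C₀ ≈ ½·erfc((x−vt)/(2√(Dt))).
vt = 0.0507 × 163 = 8.2641 m and 2√(Dt) = 2√(0.0683 × 163) = 6.673 m.
Argument (x−vt)/(2√(Dt)) = (16.0 − 8.2641)/6.673 = 1.159; ½·erfc(1.159) = 0.05060.
C = 1.02 × 0.05060 = 0.0516 mg/L.

0.0516 mg/L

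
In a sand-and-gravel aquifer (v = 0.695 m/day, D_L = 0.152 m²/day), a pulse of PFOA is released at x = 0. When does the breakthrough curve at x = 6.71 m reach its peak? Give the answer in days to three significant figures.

9.35 days

For the 1D instantaneous-source solution, setting ∂C/∂t = 0 at fixed x gives v²t² + 2Dt − x² = 0, so t = (√(D² + v²x²) − D)/v².
√(D² + v²x²) = √(0.152² + 0.695² × 6.71²) = 4.666; v² = 0.483025.
t = (4.666 − 0.152)/0.483025 = 9.35 days (vs. the pure-advection estimate x/v = 9.65 d).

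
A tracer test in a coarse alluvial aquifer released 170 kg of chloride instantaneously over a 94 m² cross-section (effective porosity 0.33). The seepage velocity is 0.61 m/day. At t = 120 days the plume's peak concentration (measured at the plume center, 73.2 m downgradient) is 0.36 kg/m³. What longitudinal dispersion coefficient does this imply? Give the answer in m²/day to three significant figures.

0.154 m²/day

At the plume center C_max = M/(n_e·A·√(4πDt)), so D = M²/(4πt·(n_e·A·C_max)²).
n_e·A·C_max = 0.33 × 94 × 0.36 = 11.17 kg/m.
D = 170²/(4π × 120 × 11.17²) = 0.154 m²/day.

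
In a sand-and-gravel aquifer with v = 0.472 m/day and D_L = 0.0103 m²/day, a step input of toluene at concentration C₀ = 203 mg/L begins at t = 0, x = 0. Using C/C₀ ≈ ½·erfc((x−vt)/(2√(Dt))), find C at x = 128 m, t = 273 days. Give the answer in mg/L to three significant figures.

130 mg/L

For a continuous step input, C/C₀ ≈ ½·erfc((x−vt)/(2√(Dt))).
vt = 0.472 × 273 = 128.856 m and 2√(Dt) = 2√(0.0103 × 273) = 3.354 m.
Argument (x−vt)/(2√(Dt)) = (128 − 128.856)/3.354 = -0.2552; ½·erfc(-0.2552) = 0.6409.
C = 203 × 0.6409 = 130 mg/L.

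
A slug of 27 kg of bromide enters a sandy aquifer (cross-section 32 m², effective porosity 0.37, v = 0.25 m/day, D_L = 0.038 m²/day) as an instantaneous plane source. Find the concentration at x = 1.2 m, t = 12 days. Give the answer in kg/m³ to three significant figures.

0.161 kg/m³

For an instantaneous plane source, C(x,t) = M/(n_e·A·√(4πDt)) · exp(−(x−vt)²/(4Dt)), with n_e·A the pore (flow) area.
Plume center vt = 0.25 × 12 = 3 m, so the well at 1.2 m is 1.8 m upgradient of the peak.
√(4πDt) = 2.394 m, giving peak height M/(n_e·A·√(4πDt)) = 27/(0.37 × 32 × 2.394) = 0.9526 kg/m³.
(x−vt)²/(4Dt) = (-1.8)²/(4 × 0.038 × 12) = 1.776; exp(−1.776) = 0.1693.
C = 0.9526 × 0.1693 = 0.161 kg/m³.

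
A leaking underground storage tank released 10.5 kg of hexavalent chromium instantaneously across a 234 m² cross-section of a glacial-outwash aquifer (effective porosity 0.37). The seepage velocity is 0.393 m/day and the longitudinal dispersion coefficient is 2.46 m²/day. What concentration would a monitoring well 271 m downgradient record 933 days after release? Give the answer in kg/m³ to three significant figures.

0.000264 kg/m³

For an instantaneous plane source, C(x,t) = M/(n_e·A·√(4πDt)) · exp(−(x−vt)²/(4Dt)), with n_e·A the pore (flow) area.
Plume center vt = 0.393 × 933 = 366.669 m, so the well at 271 m is 95.669 m upgradient of the peak.
√(4πDt) = 169.8 m, giving peak height M/(n_e·A·√(4πDt)) = 10.5/(0.37 × 234 × 169.8) = 0.0007142 kg/m³.
(x−vt)²/(4Dt) = (-95.669)²/(4 × 2.46 × 933) = 0.9969; exp(−0.9969) = 0.3690.
C = 0.0007142 × 0.3690 = 0.000264 kg/m³.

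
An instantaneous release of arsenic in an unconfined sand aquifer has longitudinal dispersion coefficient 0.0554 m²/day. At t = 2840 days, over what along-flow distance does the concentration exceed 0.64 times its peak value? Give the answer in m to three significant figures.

The plume is Gaussian with σ = √(2Dt) = √(2 × 0.0554 × 2840) = 17.74 m.
C/C_peak = exp(−Δx²/(2σ²)) = 0.64 ⇒ Δx = σ·√(−2 ln 0.64) = 17.74 × 0.9448 = 16.76 m.
Width = 2Δx = 33.5 m.

33.5 m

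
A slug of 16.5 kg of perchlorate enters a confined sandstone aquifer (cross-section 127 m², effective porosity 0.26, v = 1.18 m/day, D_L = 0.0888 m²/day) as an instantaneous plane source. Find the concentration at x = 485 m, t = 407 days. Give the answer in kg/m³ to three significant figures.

0.0201 kg/m³

For an instantaneous plane source, C(x,t) = M/(n_e·A·√(4πDt)) · exp(−(x−vt)²/(4Dt)), with n_e·A the pore (flow) area.
Plume center vt = 1.18 × 407 = 480.26 m, so the well at 485 m is 4.74 m downgradient of the peak.
√(4πDt) = 21.31 m, giving peak height M/(n_e·A·√(4πDt)) = 16.5/(0.26 × 127 × 21.31) = 0.02345 kg/m³.
(x−vt)²/(4Dt) = (4.74)²/(4 × 0.0888 × 407) = 0.1554; exp(−0.1554) = 0.8561.
C = 0.02345 × 0.8561 = 0.0201 kg/m³.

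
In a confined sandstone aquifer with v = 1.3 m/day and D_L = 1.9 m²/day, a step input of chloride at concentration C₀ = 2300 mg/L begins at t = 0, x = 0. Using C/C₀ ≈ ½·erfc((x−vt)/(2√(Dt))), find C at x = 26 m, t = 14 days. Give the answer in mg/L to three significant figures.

328 mg/L

For a continuous step input, C/C₀ ≈ ½·erfc((x−vt)/(2√(Dt))).
vt = 1.3 × 14 = 18.2 m and 2√(Dt) = 2√(1.9 × 14) = 10.32 m.
Argument (x−vt)/(2√(Dt)) = (26 − 18.2)/10.32 = 0.7558; ½·erfc(0.7558) = 0.1426.
C = 2300 × 0.1426 = 328 mg/L.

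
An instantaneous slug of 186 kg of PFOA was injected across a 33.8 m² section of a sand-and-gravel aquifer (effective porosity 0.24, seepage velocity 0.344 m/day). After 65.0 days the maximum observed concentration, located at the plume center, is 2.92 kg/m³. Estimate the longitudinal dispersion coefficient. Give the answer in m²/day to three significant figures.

At the plume center C_max = M/(n_e·A·√(4πDt)), so D = M²/(4πt·(n_e·A·C_max)²).
n_e·A·C_max = 0.24 × 33.8 × 2.92 = 23.69 kg/m.
D = 186²/(4π × 65.0 × 23.69²) = 0.0755 m²/day.

0.0755 m²/day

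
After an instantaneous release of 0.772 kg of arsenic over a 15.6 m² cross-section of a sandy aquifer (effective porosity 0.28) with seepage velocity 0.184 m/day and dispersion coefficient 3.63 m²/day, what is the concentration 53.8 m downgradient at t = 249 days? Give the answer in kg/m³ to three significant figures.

0.00163 kg/m³

For an instantaneous plane source, C(x,t) = M/(n_e·A·√(4πDt)) · exp(−(x−vt)²/(4Dt)), with n_e·A the pore (flow) area.
Plume center vt = 0.184 × 249 = 45.816 m, so the well at 53.8 m is 7.984 m downgradient of the peak.
√(4πDt) = 106.6 m, giving peak height M/(n_e·A·√(4πDt)) = 0.772/(0.28 × 15.6 × 106.6) = 0.001658 kg/m³.
(x−vt)²/(4Dt) = (7.984)²/(4 × 3.63 × 249) = 0.01763; exp(−0.01763) = 0.9825.
C = 0.001658 × 0.9825 = 0.00163 kg/m³.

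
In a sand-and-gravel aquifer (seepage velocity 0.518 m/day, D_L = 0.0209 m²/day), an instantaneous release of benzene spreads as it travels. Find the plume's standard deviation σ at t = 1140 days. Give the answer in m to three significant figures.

Dispersive spreading gives a Gaussian with σ² = 2Dt; advection only shifts the center.
σ = √(2 × 0.0209 × 1140) = 6.90 m.

6.90 m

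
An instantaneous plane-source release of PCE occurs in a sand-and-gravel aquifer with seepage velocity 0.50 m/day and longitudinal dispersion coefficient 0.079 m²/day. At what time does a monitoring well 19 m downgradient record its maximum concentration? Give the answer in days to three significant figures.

For the 1D instantaneous-source solution, setting ∂C/∂t = 0 at fixed x gives v²t² + 2Dt − x² = 0, so t = (√(D² + v²x²) − D)/v².
√(D² + v²x²) = √(0.079² + 0.50² × 19²) = 9.500; v² = 0.25.
t = (9.500 − 0.079)/0.25 = 37.7 days (vs. the pure-advection estimate x/v = 38.0 d).

37.7 days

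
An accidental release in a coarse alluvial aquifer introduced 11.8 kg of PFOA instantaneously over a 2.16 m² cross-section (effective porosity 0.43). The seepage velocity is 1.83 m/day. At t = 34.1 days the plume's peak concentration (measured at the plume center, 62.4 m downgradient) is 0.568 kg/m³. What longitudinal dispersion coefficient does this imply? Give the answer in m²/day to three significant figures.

1.17 m²/day

At the plume center C_max = M/(n_e·A·√(4πDt)), so D = M²/(4πt·(n_e·A·C_max)²).
n_e·A·C_max = 0.43 × 2.16 × 0.568 = 0.5276 kg/m.
D = 11.8²/(4π × 34.1 × 0.5276²) = 1.17 m²/day.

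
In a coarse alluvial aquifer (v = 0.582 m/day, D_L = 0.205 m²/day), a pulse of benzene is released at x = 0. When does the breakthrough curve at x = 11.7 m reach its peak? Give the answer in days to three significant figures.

For the 1D instantaneous-source solution, setting ∂C/∂t = 0 at fixed x gives v²t² + 2Dt − x² = 0, so t = (√(D² + v²x²) − D)/v².
√(D² + v²x²) = √(0.205² + 0.582² × 11.7²) = 6.812; v² = 0.338724.
t = (6.812 − 0.205)/0.338724 = 19.5 days (vs. the pure-advection estimate x/v = 20.1 d).

19.5 days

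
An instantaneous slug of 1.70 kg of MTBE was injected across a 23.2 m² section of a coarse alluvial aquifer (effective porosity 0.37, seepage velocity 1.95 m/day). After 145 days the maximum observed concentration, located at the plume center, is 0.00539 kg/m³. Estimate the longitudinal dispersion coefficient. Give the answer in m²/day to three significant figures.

0.741 m²/day

At the plume center C_max = M/(n_e·A·√(4πDt)), so D = M²/(4πt·(n_e·A·C_max)²).
n_e·A·C_max = 0.37 × 23.2 × 0.00539 = 0.04627 kg/m.
D = 1.70²/(4π × 145 × 0.04627²) = 0.741 m²/day.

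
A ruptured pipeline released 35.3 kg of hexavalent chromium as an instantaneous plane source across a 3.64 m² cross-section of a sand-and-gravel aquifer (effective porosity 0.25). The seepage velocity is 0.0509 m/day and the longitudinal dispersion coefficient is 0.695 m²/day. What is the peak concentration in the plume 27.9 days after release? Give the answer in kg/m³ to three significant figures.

2.49 kg/m³

The peak of an instantaneous 1D plume sits at x = vt; there the Gaussian factor is 1 and C_max = M/(n_e·A·√(4πDt)), where n_e·A is the pore area the mass is dissolved in.
√(4πDt) = √(4π × 0.695 × 27.9) = 15.61 m, so C_max = 35.3/(0.25 × 3.64 × 15.61) = 2.49 kg/m³.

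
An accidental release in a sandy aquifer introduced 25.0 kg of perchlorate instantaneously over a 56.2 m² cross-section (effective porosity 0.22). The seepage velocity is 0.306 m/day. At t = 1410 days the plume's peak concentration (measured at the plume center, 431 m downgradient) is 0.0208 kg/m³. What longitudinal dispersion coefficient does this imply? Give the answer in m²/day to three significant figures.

0.533 m²/day

At the plume center C_max = M/(n_e·A·√(4πDt)), so D = M²/(4πt·(n_e·A·C_max)²).
n_e·A·C_max = 0.22 × 56.2 × 0.0208 = 0.2572 kg/m.
D = 25.0²/(4π × 1410 × 0.2572²) = 0.533 m²/day.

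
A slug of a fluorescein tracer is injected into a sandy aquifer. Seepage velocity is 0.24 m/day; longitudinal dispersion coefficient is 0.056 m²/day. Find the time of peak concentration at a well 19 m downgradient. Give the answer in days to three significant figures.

For the 1D instantaneous-source solution, setting ∂C/∂t = 0 at fixed x gives v²t² + 2Dt − x² = 0, so t = (√(D² + v²x²) − D)/v².
√(D² + v²x²) = √(0.056² + 0.24² × 19²) = 4.560; v² = 0.0576.
t = (4.560 − 0.056)/0.0576 = 78.2 days (vs. the pure-advection estimate x/v = 79.2 d).

78.2 days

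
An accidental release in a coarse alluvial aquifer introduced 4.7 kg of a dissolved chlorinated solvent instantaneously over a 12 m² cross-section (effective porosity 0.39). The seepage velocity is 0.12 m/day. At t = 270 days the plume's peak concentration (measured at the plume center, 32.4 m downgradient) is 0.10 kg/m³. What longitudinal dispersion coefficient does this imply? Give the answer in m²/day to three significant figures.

At the plume center C_max = M/(n_e·A·√(4πDt)), so D = M²/(4πt·(n_e·A·C_max)²).
n_e·A·C_max = 0.39 × 12 × 0.10 = 0.4680 kg/m.
D = 4.7²/(4π × 270 × 0.4680²) = 0.0297 m²/day.

0.0297 m²/day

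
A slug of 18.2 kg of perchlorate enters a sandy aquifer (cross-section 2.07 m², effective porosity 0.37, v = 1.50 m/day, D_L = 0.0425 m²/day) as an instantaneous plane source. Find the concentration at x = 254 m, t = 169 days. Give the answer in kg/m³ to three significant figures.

For an instantaneous plane source, C(x,t) = M/(n_e·A·√(4πDt)) · exp(−(x−vt)²/(4Dt)), with n_e·A the pore (flow) area.
Plume center vt = 1.50 × 169 = 253.5 m, so the well at 254 m is 0.5 m downgradient of the peak.
√(4πDt) = 9.500 m, giving peak height M/(n_e·A·√(4πDt)) = 18.2/(0.37 × 2.07 × 9.500) = 2.501 kg/m³.
(x−vt)²/(4Dt) = (0.5)²/(4 × 0.0425 × 169) = 0.008702; exp(−0.008702) = 0.9913.
C = 2.501 × 0.9913 = 2.48 kg/m³.

2.48 kg/m³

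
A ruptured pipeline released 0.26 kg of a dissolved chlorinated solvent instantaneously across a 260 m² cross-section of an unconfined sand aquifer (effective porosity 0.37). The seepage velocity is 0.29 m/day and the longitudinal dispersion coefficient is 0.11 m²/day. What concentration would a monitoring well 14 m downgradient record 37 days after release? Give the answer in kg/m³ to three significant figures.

For an instantaneous plane source, C(x,t) = M/(n_e·A·√(4πDt)) · exp(−(x−vt)²/(4Dt)), with n_e·A the pore (flow) area.
Plume center vt = 0.29 × 37 = 10.73 m, so the well at 14 m is 3.27 m downgradient of the peak.
√(4πDt) = 7.152 m, giving peak height M/(n_e·A·√(4πDt)) = 0.26/(0.37 × 260 × 7.152) = 0.0003779 kg/m³.
(x−vt)²/(4Dt) = (3.27)²/(4 × 0.11 × 37) = 0.6568; exp(−0.6568) = 0.5185.
C = 0.0003779 × 0.5185 = 0.000196 kg/m³.

0.000196 kg/m³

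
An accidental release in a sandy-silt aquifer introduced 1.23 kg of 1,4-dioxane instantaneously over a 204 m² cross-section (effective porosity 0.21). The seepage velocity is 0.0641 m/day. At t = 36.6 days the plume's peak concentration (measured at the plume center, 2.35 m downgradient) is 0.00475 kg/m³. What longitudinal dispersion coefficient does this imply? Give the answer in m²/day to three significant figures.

0.0794 m²/day

At the plume center C_max = M/(n_e·A·√(4πDt)), so D = M²/(4πt·(n_e·A·C_max)²).
n_e·A·C_max = 0.21 × 204 × 0.00475 = 0.2035 kg/m.
D = 1.23²/(4π × 36.6 × 0.2035²) = 0.0794 m²/day.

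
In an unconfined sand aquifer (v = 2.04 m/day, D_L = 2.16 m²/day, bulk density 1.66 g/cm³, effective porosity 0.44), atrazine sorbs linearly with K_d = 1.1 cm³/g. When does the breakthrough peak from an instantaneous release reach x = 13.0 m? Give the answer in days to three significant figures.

Retardation factor R = 1 + ρ_b·K_d/n = 1 + 1.66 × 1.1/0.44 = 5.150.
Sorption retards both mechanisms: v_R = v/R = 0.3961 m/day, D_R = D/R = 0.4194 m²/day.
Peak time from v_R²t² + 2D_R t − x² = 0: t = (√(D_R² + v_R²x²) − D_R)/v_R².
√(D_R² + v_R²x²) = √(0.4194² + 0.3961² × 13.0²) = 5.166; v_R² = 0.1569.
t = (5.166 − 0.4194)/0.1569 = 30.3 days.

30.3 days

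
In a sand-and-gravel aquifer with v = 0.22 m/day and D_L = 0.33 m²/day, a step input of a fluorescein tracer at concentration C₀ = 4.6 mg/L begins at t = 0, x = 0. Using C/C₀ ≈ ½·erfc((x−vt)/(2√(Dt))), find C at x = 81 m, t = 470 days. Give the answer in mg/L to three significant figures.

4.13 mg/L

For a continuous step input, C/C₀ ≈ ½·erfc((x−vt)/(2√(Dt))).
vt = 0.22 × 470 = 103.4 m and 2√(Dt) = 2√(0.33 × 470) = 24.91 m.
Argument (x−vt)/(2√(Dt)) = (81 − 103.4)/24.91 = -0.8992; ½·erfc(-0.8992) = 0.8983.
C = 4.6 × 0.8983 = 4.13 mg/L.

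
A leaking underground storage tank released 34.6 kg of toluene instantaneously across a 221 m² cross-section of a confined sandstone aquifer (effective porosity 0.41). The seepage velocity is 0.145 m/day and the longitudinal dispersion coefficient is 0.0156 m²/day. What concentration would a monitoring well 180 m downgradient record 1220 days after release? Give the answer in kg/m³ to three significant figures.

0.0218 kg/m³

For an instantaneous plane source, C(x,t) = M/(n_e·A·√(4πDt)) · exp(−(x−vt)²/(4Dt)), with n_e·A the pore (flow) area.
Plume center vt = 0.145 × 1220 = 176.9 m, so the well at 180 m is 3.1 m downgradient of the peak.
√(4πDt) = 15.46 m, giving peak height M/(n_e·A·√(4πDt)) = 34.6/(0.41 × 221 × 15.46) = 0.02470 kg/m³.
(x−vt)²/(4Dt) = (3.1)²/(4 × 0.0156 × 1220) = 0.1262; exp(−0.1262) = 0.8814.
C = 0.02470 × 0.8814 = 0.0218 kg/m³.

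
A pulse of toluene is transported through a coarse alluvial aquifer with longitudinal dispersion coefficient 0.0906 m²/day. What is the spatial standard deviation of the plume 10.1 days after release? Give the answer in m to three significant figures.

1.35 m

Dispersive spreading gives a Gaussian with σ² = 2Dt; advection only shifts the center.
σ = √(2 × 0.0906 × 10.1) = 1.35 m.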